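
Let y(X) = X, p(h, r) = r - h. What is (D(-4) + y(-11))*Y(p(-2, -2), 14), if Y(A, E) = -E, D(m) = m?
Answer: 210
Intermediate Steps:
(D(-4) + y(-11))*Y(p(-2, -2), 14) = (-4 - 11)*(-1*14) = -15*(-14) = 210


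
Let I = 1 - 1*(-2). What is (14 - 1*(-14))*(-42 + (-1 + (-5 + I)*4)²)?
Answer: 1092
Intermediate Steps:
I = 3 (I = 1 + 2 = 3)
(14 - 1*(-14))*(-42 + (-1 + (-5 + I)*4)²) = (14 - 1*(-14))*(-42 + (-1 + (-5 + 3)*4)²) = (14 + 14)*(-42 + (-1 - 2*4)²) = 28*(-42 + (-1 - 8)²) = 28*(-42 + (-9)²) = 28*(-42 + 81) = 28*39 = 1092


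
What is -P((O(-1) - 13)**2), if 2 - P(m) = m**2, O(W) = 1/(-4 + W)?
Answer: 18973486/625 ≈ 30358.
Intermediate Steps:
P(m) = 2 - m**2
-P((O(-1) - 13)**2) = -(2 - ((1/(-4 - 1) - 13)**2)**2) = -(2 - ((1/(-5) - 13)**2)**2) = -(2 - ((-1/5 - 13)**2)**2) = -(2 - ((-66/5)**2)**2) = -(2 - (4356/25)**2) = -(2 - 1*18974736/625) = -(2 - 18974736/625) = -1*(-18973486/625) = 18973486/625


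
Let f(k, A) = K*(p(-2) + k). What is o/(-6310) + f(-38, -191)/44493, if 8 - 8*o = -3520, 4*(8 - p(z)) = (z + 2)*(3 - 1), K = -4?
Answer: -6288071/93583610 ≈ -0.067192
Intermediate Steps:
p(z) = 7 - z/2 (p(z) = 8 - (z + 2)*(3 - 1)/4 = 8 - (2 + z)*2/4 = 8 - (4 + 2*z)/4 = 8 + (-1 - z/2) = 7 - z/2)
o = 441 (o = 1 - ⅛*(-3520) = 1 + 440 = 441)
f(k, A) = -32 - 4*k (f(k, A) = -4*((7 - ½*(-2)) + k) = -4*((7 + 1) + k) = -4*(8 + k) = -32 - 4*k)
o/(-6310) + f(-38, -191)/44493 = 441/(-6310) + (-32 - 4*(-38))/44493 = 441*(-1/6310) + (-32 + 152)*(1/44493) = -441/6310 + 120*(1/44493) = -441/6310 + 40/14831 = -6288071/93583610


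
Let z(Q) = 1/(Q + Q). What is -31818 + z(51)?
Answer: -3245435/102 ≈ -31818.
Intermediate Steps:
z(Q) = 1/(2*Q)
-31818 + z(51) = -31818 + (½)/51 = -31818 + (½)*(1/51) = -31818 + 1/102 = -3245435/102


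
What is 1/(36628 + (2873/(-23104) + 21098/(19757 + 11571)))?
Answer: 2056256/75317673867 ≈ 2.7301e-5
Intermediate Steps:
1/(36628 + (2873/(-23104) + 21098/(19757 + 11571))) = 1/(36628 + (2873*(-1/23104) + 21098/31328)) = 1/(36628 + (-2873/23104 + 21098*(1/31328))) = 1/(36628 + (-2873/23104 + 959/1424)) = 1/(36628 + 1129099/2056256) = 1/(75317673867/2056256) = 2056256/75317673867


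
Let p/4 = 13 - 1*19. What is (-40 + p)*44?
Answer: -2816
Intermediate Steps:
p = -24 (p = 4*(13 - 1*19) = 4*(13 - 19) = 4*(-6) = -24)
(-40 + p)*44 = (-40 - 24)*44 = -64*44 = -2816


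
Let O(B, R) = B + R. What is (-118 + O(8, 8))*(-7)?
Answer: 714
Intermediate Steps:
(-118 + O(8, 8))*(-7) = (-118 + (8 + 8))*(-7) = (-118 + 16)*(-7) = -102*(-7) = 714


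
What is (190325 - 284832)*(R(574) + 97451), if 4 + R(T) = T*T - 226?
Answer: -40325853379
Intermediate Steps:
R(T) = -230 + T² (R(T) = -4 + (T*T - 226) = -4 + (T² - 226) = -4 + (-226 + T²) = -230 + T²)
(190325 - 284832)*(R(574) + 97451) = (190325 - 284832)*((-230 + 574²) + 97451) = -94507*((-230 + 329476) + 97451) = -94507*(329246 + 97451) = -94507*426697 = -40325853379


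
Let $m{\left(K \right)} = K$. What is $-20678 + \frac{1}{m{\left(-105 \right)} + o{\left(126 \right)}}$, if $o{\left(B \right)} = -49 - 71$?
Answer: $- \frac{4652551}{225} \approx -20678.0$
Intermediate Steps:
$o{\left(B \right)} = -120$ ($o{\left(B \right)} = -49 - 71 = -120$)
$-20678 + \frac{1}{m{\left(-105 \right)} + o{\left(126 \right)}} = -20678 + \frac{1}{-105 - 120} = -20678 + \frac{1}{-225} = -20678 - \frac{1}{225} = - \frac{4652551}{225}$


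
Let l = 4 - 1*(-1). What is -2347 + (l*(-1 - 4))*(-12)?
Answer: -2047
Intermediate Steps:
l = 5 (l = 4 + 1 = 5)
-2347 + (l*(-1 - 4))*(-12) = -2347 + (5*(-1 - 4))*(-12) = -2347 + (5*(-5))*(-12) = -2347 - 25*(-12) = -2347 + 300 = -2047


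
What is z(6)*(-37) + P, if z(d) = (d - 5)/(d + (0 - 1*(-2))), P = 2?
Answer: -21/8 ≈ -2.6250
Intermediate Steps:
z(d) = (-5 + d)/(2 + d) (z(d) = (-5 + d)/(d + (0 + 2)) = (-5 + d)/(d + 2) = (-5 + d)/(2 + d))
z(6)*(-37) + P = ((-5 + 6)/(2 + 6))*(-37) + 2 = (1/8)*(-37) + 2 = ((⅛)*1)*(-37) + 2 = (⅛)*(-37) + 2 = -37/8 + 2 = -21/8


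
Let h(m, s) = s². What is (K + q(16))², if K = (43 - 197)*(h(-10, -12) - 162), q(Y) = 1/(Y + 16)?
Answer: 7868577025/1024 ≈ 7.6842e+6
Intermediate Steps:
q(Y) = 1/(16 + Y)
K = 2772 (K = (43 - 197)*((-12)² - 162) = -154*(144 - 162) = -154*(-18) = 2772)
(K + q(16))² = (2772 + 1/(16 + 16))² = (2772 + 1/32)² = (88705/32)² = 7868577025/1024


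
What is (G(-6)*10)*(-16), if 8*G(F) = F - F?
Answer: 0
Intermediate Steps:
G(F) = 0 (G(F) = (F - F)/8 = (⅛)*0 = 0)
(G(-6)*10)*(-16) = (0*10)*(-16) = 0*(-16) = 0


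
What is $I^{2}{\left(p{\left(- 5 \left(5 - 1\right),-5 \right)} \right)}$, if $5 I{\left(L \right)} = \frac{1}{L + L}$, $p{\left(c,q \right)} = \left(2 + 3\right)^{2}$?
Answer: $\frac{1}{62500} \approx 1.6 \cdot 10^{-5}$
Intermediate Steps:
$p{\left(c,q \right)} = 25$ ($p{\left(c,q \right)} = 5^{2} = 25$)
$I{\left(L \right)} = \frac{1}{10 L}$ ($I{\left(L \right)} = \frac{1}{5 \left(L + L\right)} = \frac{1}{5 \cdot 2 L} = \frac{\frac{1}{2} \frac{1}{L}}{5} = \frac{1}{10 L}$)
$I^{2}{\left(p{\left(- 5 \left(5 - 1\right),-5 \right)} \right)} = \left(\frac{1}{10 \cdot 25}\right)^{2} = \left(\frac{1}{10} \cdot \frac{1}{25}\right)^{2} = \left(\frac{1}{250}\right)^{2} = \frac{1}{62500}$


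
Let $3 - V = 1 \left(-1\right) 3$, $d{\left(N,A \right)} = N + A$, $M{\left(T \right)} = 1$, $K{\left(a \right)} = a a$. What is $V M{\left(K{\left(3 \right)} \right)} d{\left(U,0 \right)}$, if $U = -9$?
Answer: $-54$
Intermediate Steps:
$K{\left(a \right)} = a^{2}$
$d{\left(N,A \right)} = A + N$
$V = 6$ ($V = 3 - 1 \left(-1\right) 3 = 3 - \left(-1\right) 3 = 3 - -3 = 3 + 3 = 6$)
$V M{\left(K{\left(3 \right)} \right)} d{\left(U,0 \right)} = 6 \cdot 1 \left(0 - 9\right) = 6 \left(-9\right) = -54$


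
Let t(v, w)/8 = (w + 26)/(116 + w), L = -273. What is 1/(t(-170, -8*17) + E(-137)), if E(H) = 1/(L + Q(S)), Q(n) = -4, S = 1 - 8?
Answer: 277/12187 ≈ 0.022729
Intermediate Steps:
S = -7
t(v, w) = 8*(26 + w)/(116 + w) (t(v, w) = 8*((w + 26)/(116 + w)) = 8*((26 + w)/(116 + w)) = 8*(26 + w)/(116 + w))
E(H) = -1/277 (E(H) = 1/(-273 - 4) = 1/(-277) = -1/277)
1/(t(-170, -8*17) + E(-137)) = 1/(8*(26 - 8*17)/(116 - 8*17) - 1/277) = 1/(8*(26 - 136)/(116 - 136) - 1/277) = 1/(8*(-110)/(-20) - 1/277) = 1/(8*(-1/20)*(-110) - 1/277) = 1/(44 - 1/277) = 1/(12187/277) = 277/12187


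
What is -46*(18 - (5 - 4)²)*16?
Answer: -12512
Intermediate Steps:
-46*(18 - (5 - 4)²)*16 = -46*(18 - 1*1²)*16 = -46*(18 - 1*1)*16 = -46*(18 - 1)*16 = -46*17*16 = -782*16 = -12512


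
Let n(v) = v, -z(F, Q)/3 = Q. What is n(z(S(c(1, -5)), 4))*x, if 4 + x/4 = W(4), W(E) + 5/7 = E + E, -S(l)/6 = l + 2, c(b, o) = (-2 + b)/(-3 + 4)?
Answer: -1104/7 ≈ -157.71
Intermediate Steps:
c(b, o) = -2 + b (c(b, o) = (-2 + b)/1 = (-2 + b)*1 = -2 + b)
S(l) = -12 - 6*l (S(l) = -6*(l + 2) = -6*(2 + l) = -12 - 6*l)
W(E) = -5/7 + 2*E (W(E) = -5/7 + (E + E) = -5/7 + 2*E)
x = 92/7 (x = -16 + 4*(-5/7 + 2*4) = -16 + 4*(-5/7 + 8) = -16 + 4*(51/7) = -16 + 204/7 = 92/7 ≈ 13.143)
z(F, Q) = -3*Q
n(z(S(c(1, -5)), 4))*x = -3*4*(92/7) = -12*92/7 = -1104/7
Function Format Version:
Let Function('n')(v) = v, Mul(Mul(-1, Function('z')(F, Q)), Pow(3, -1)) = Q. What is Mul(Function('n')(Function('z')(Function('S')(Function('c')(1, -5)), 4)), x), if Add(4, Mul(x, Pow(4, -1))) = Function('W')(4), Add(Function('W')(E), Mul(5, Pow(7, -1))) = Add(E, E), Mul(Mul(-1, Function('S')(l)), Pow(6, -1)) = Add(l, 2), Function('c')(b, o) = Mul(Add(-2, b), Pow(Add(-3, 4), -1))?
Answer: Rational(-1104, 7) ≈ -157.71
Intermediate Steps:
Function('c')(b, o) = Add(-2, b) (Function('c')(b, o) = Mul(Add(-2, b), Pow(1, -1)) = Mul(Add(-2, b), 1) = Add(-2, b))
Function('S')(l) = Add(-12, Mul(-6, l)) (Function('S')(l) = Mul(-6, Add(l, 2)) = Mul(-6, Add(2, l)) = Add(-12, Mul(-6, l)))
Function('W')(E) = Add(Rational(-5, 7), Mul(2, E)) (Function('W')(E) = Add(Rational(-5, 7), Add(E, E)) = Add(Rational(-5, 7), Mul(2, E)))
x = Rational(92, 7) (x = Add(-16, Mul(4, Add(Rational(-5, 7), Mul(2, 4)))) = Add(-16, Mul(4, Add(Rational(-5, 7), 8))) = Add(-16, Mul(4, Rational(51, 7))) = Add(-16, Rational(204, 7)) = Rational(92, 7) ≈ 13.143)
Function('z')(F, Q) = Mul(-3, Q)
Mul(Function('n')(Function('z')(Function('S')(Function('c')(1, -5)), 4)), x) = Mul(Mul(-3, 4), Rational(92, 7)) = Mul(-12, Rational(92, 7)) = Rational(-1104, 7)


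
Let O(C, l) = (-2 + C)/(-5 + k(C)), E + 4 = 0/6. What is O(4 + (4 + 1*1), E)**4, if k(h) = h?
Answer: 2401/256 ≈ 9.3789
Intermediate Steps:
E = -4 (E = -4 + 0/6 = -4 + 0*(1/6) = -4 + 0 = -4)
O(C, l) = (-2 + C)/(-5 + C)
O(4 + (4 + 1*1), E)**4 = ((-2 + (4 + (4 + 1*1)))/(-5 + (4 + (4 + 1*1))))**4 = ((-2 + (4 + (4 + 1)))/(-5 + (4 + (4 + 1))))**4 = ((-2 + (4 + 5))/(-5 + (4 + 5)))**4 = ((-2 + 9)/(-5 + 9))**4 = (7/4)**4 = 2401/256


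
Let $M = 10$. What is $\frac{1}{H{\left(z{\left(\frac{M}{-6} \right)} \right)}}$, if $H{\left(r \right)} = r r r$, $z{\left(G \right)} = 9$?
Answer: $\frac{1}{729} \approx 0.0013717$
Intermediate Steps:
$H{\left(r \right)} = r^{3}$ ($H{\left(r \right)} = r^{2} r = r^{3}$)
$\frac{1}{H{\left(z{\left(\frac{M}{-6} \right)} \right)}} = \frac{1}{9^{3}} = \frac{1}{729}$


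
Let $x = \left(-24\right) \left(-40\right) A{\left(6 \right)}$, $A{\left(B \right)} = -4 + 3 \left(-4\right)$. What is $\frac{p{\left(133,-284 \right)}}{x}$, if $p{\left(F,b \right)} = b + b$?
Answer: $\frac{71}{1920} \approx 0.036979$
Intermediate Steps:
$A{\left(B \right)} = -16$ ($A{\left(B \right)} = -4 - 12 = -16$)
$p{\left(F,b \right)} = 2 b$
$x = -15360$ ($x = \left(-24\right) \left(-40\right) \left(-16\right) = 960 \left(-16\right) = -15360$)
$\frac{p{\left(133,-284 \right)}}{x} = \frac{2 \left(-284\right)}{-15360} = \left(-568\right) \left(- \frac{1}{15360}\right) = \frac{71}{1920}$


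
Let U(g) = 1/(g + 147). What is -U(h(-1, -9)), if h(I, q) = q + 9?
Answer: -1/147 ≈ -0.0068027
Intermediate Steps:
h(I, q) = 9 + q
U(g) = 1/(147 + g)
-U(h(-1, -9)) = -1/(147 + (9 - 9)) = -1/(147 + 0) = -1/147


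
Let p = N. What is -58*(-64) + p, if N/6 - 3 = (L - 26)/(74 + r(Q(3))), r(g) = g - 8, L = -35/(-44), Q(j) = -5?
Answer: 5002333/1342 ≈ 3727.5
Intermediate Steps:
L = 35/44 (L = -35*(-1/44) = 35/44 ≈ 0.79545)
r(g) = -8 + g
N = 20829/1342 (N = 18 + 6*((35/44 - 26)/(74 + (-8 - 5))) = 18 + 6*(-1109/(44*(74 - 13))) = 18 + 6*(-1109/44/61) = 18 + 6*(-1109/44*1/61) = 18 + 6*(-1109/2684) = 18 - 3327/1342 = 20829/1342 ≈ 15.521)
p = 20829/1342 ≈ 15.521
-58*(-64) + p = -58*(-64) + 20829/1342 = 3712 + 20829/1342 = 5002333/1342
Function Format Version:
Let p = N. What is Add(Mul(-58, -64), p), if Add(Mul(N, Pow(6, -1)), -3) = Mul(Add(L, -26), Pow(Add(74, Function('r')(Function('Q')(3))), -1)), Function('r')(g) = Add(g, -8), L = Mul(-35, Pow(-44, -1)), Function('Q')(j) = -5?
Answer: Rational(5002333, 1342) ≈ 3727.5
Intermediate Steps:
L = Rational(35, 44) (L = Mul(-35, Rational(-1, 44)) = Rational(35, 44) ≈ 0.79545)
Function('r')(g) = Add(-8, g)
N = Rational(20829, 1342) (N = Add(18, Mul(6, Mul(Add(Rational(35, 44), -26), Pow(Add(74, Add(-8, -5)), -1)))) = Add(18, Mul(6, Mul(Rational(-1109, 44), Pow(Add(74, -13), -1)))) = Add(18, Mul(6, Mul(Rational(-1109, 44), Pow(61, -1)))) = Add(18, Mul(6, Mul(Rational(-1109, 44), Rational(1, 61)))) = Add(18, Mul(6, Rational(-1109, 2684))) = Add(18, Rational(-3327, 1342)) = Rational(20829, 1342) ≈ 15.521)
p = Rational(20829, 1342) ≈ 15.521
Add(Mul(-58, -64), p) = Add(Mul(-58, -64), Rational(20829, 1342)) = Add(3712, Rational(20829, 1342)) = Rational(5002333, 1342)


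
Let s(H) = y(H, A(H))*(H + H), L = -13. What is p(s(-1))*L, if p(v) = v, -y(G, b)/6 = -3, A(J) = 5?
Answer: 468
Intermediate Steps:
y(G, b) = 18 (y(G, b) = -6*(-3) = 18)
s(H) = 36*H (s(H) = 18*(H + H) = 18*(2*H) = 36*H)
p(s(-1))*L = (36*(-1))*(-13) = -36*(-13) = 468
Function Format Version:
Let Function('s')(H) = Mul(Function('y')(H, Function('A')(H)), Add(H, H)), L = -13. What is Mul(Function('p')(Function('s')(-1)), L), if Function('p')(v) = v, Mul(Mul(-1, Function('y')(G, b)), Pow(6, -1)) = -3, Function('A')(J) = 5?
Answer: 468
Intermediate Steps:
Function('y')(G, b) = 18 (Function('y')(G, b) = Mul(-6, -3) = 18)
Function('s')(H) = Mul(36, H) (Function('s')(H) = Mul(18, Add(H, H)) = Mul(18, Mul(2, H)) = Mul(36, H))
Mul(Function('p')(Function('s')(-1)), L) = Mul(Mul(36, -1), -13) = Mul(-36, -13) = 468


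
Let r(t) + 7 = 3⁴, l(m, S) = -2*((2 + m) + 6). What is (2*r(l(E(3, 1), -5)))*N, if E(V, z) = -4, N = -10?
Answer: -1480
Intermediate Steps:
l(m, S) = -16 - 2*m (l(m, S) = -2*(8 + m) = -16 - 2*m)
r(t) = 74 (r(t) = -7 + 3⁴ = -7 + 81 = 74)
(2*r(l(E(3, 1), -5)))*N = (2*74)*(-10) = 148*(-10) = -1480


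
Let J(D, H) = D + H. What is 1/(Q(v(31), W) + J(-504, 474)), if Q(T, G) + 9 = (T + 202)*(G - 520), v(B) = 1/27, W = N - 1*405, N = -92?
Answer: -3/616532 ≈ -4.8659e-6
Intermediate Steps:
W = -497 (W = -92 - 1*405 = -92 - 405 = -497)
v(B) = 1/27
Q(T, G) = -9 + (-520 + G)*(202 + T) (Q(T, G) = -9 + (T + 202)*(G - 520) = -9 + (202 + T)*(-520 + G) = -9 + (-520 + G)*(202 + T))
1/(Q(v(31), W) + J(-504, 474)) = 1/((-105049 - 520*1/27 + 202*(-497) - 497*1/27) + (-504 + 474)) = 1/((-105049 - 520/27 - 100394 - 497/27) - 30) = 1/(-616442/3 - 30) = 1/(-616532/3) = -3/616532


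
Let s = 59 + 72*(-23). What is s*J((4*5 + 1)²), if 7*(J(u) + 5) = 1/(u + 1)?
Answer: 24703993/3094 ≈ 7984.5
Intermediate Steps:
s = -1597 (s = 59 - 1656 = -1597)
J(u) = -5 + 1/(7*(1 + u)) (J(u) = -5 + 1/(7*(u + 1)) = -5 + 1/(7*(1 + u)))
s*J((4*5 + 1)²) = -1597*(-34 - 35*(4*5 + 1)²)/(7*(1 + (4*5 + 1)²)) = -1597*(-34 - 35*(20 + 1)²)/(7*(1 + (20 + 1)²)) = -1597*(-34 - 35*21²)/(7*(1 + 21²)) = -1597*(-34 - 35*441)/(7*(1 + 441)) = -1597*(-34 - 15435)/(7*442) = -1597*(-15469)/(7*442) = -1597*(-15469/3094) = 24703993/3094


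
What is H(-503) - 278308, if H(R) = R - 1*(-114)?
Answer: -278697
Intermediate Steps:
H(R) = 114 + R (H(R) = R + 114 = 114 + R)
H(-503) - 278308 = (114 - 503) - 278308 = -389 - 278308 = -278697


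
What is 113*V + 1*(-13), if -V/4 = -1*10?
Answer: 4507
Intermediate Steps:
V = 40 (V = -(-4)*10 = -4*(-10) = 40)
113*V + 1*(-13) = 113*40 + 1*(-13) = 4520 - 13 = 4507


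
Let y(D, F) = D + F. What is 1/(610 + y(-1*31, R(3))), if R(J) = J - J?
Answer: 1/579 ≈ 0.0017271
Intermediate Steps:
R(J) = 0
1/(610 + y(-1*31, R(3))) = 1/(610 + (-1*31 + 0)) = 1/(610 + (-31 + 0)) = 1/(610 - 31) = 1/579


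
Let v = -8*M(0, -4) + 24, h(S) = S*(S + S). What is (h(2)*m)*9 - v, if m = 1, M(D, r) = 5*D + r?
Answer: 16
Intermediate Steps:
M(D, r) = r + 5*D
h(S) = 2*S**2 (h(S) = S*(2*S) = 2*S**2)
v = 56 (v = -8*(-4 + 5*0) + 24 = -8*(-4 + 0) + 24 = -8*(-4) + 24 = 32 + 24 = 56)
(h(2)*m)*9 - v = ((2*2**2)*1)*9 - 1*56 = ((2*4)*1)*9 - 56 = (8*1)*9 - 56 = 8*9 - 56 = 72 - 56 = 16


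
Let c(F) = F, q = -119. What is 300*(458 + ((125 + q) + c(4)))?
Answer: 140400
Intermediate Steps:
300*(458 + ((125 + q) + c(4))) = 300*(458 + ((125 - 119) + 4)) = 300*(458 + (6 + 4)) = 300*(458 + 10) = 300*468 = 140400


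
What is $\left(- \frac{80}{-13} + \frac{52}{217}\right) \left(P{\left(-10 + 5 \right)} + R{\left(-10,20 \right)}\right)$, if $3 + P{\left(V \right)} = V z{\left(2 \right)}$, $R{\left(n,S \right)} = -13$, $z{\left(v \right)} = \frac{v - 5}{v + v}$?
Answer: $- \frac{31563}{403} \approx -78.32$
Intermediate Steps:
$z{\left(v \right)} = \frac{-5 + v}{2 v}$
$P{\left(V \right)} = -3 - \frac{3 V}{4}$ ($P{\left(V \right)} = -3 + V \frac{-5 + 2}{2 \cdot 2} = -3 + V \frac{1}{2} \cdot \frac{1}{2} \left(-3\right) = -3 + V \left(- \frac{3}{4}\right) = -3 - \frac{3 V}{4}$)
$\left(- \frac{80}{-13} + \frac{52}{217}\right) \left(P{\left(-10 + 5 \right)} + R{\left(-10,20 \right)}\right) = \left(- \frac{80}{-13} + \frac{52}{217}\right) \left(\left(-3 - \frac{3 \left(-10 + 5\right)}{4}\right) - 13\right) = \left(\left(-80\right) \left(- \frac{1}{13}\right) + 52 \cdot \frac{1}{217}\right) \left(\left(-3 - - \frac{15}{4}\right) - 13\right) = \left(\frac{80}{13} + \frac{52}{217}\right) \left(\left(-3 + \frac{15}{4}\right) - 13\right) = \frac{18036 \left(\frac{3}{4} - 13\right)}{2821} = \frac{18036}{2821} \left(- \frac{49}{4}\right) = - \frac{31563}{403}$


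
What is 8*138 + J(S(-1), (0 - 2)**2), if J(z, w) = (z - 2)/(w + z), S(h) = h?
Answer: 1103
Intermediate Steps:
J(z, w) = (-2 + z)/(w + z)
8*138 + J(S(-1), (0 - 2)**2) = 8*138 + (-2 - 1)/((0 - 2)**2 - 1) = 1104 - 3/((-2)**2 - 1) = 1104 - 3/(4 - 1) = 1104 - 3/3 = 1104 + (1/3)*(-3) = 1104 - 1 = 1103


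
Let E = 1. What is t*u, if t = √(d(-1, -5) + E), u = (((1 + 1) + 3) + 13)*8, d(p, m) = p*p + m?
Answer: 144*I*√3 ≈ 249.42*I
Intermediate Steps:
d(p, m) = m + p² (d(p, m) = p² + m = m + p²)
u = 144 (u = ((2 + 3) + 13)*8 = (5 + 13)*8 = 18*8 = 144)
t = I*√3 (t = √((-5 + (-1)²) + 1) = √((-5 + 1) + 1) = √(-4 + 1) = √(-3) = I*√3 ≈ 1.732*I)
t*u = (I*√3)*144 = 144*I*√3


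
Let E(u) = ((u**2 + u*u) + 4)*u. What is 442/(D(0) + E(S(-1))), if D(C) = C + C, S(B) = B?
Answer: -221/3 ≈ -73.667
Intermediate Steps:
D(C) = 2*C
E(u) = u*(4 + 2*u**2) (E(u) = ((u**2 + u**2) + 4)*u = (2*u**2 + 4)*u = (4 + 2*u**2)*u = u*(4 + 2*u**2))
442/(D(0) + E(S(-1))) = 442/(2*0 + 2*(-1)*(2 + (-1)**2)) = 442/(0 + 2*(-1)*(2 + 1)) = 442/(0 + 2*(-1)*3) = 442/(0 - 6) = 442/(-6) = 442*(-1/6) = -221/3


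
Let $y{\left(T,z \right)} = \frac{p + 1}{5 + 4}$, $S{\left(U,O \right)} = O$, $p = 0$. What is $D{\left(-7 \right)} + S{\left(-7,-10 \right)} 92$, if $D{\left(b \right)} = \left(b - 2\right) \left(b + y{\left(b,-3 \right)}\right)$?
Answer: $-858$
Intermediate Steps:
$y{\left(T,z \right)} = \frac{1}{9}$ ($y{\left(T,z \right)} = \frac{0 + 1}{5 + 4} = 1 \cdot \frac{1}{9} = \frac{1}{9}$)
$D{\left(b \right)} = \left(-2 + b\right) \left(\frac{1}{9} + b\right)$ ($D{\left(b \right)} = \left(b - 2\right) \left(b + \frac{1}{9}\right) = \left(b - 2\right) \left(\frac{1}{9} + b\right) = \left(-2 + b\right) \left(\frac{1}{9} + b\right)$)
$D{\left(-7 \right)} + S{\left(-7,-10 \right)} 92 = \left(- \frac{2}{9} + \left(-7\right)^{2} - - \frac{119}{9}\right) - 920 = \left(- \frac{2}{9} + 49 + \frac{119}{9}\right) - 920 = 62 - 920 = -858$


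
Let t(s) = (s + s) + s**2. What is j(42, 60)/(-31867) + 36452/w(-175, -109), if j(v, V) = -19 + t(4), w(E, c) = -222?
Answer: -580808497/3537237 ≈ -164.20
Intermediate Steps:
t(s) = s**2 + 2*s (t(s) = 2*s + s**2 = s**2 + 2*s)
j(v, V) = 5 (j(v, V) = -19 + 4*(2 + 4) = -19 + 4*6 = -19 + 24 = 5)
j(42, 60)/(-31867) + 36452/w(-175, -109) = 5/(-31867) + 36452/(-222) = 5*(-1/31867) + 36452*(-1/222) = -5/31867 - 18226/111 = -580808497/3537237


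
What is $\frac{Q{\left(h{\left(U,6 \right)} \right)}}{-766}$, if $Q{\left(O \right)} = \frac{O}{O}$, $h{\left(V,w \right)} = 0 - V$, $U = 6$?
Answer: $- \frac{1}{766} \approx -0.0013055$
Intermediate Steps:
$h{\left(V,w \right)} = - V$
$Q{\left(O \right)} = 1$
$\frac{Q{\left(h{\left(U,6 \right)} \right)}}{-766} = 1 \frac{1}{-766} = 1 \left(- \frac{1}{766}\right) = - \frac{1}{766}$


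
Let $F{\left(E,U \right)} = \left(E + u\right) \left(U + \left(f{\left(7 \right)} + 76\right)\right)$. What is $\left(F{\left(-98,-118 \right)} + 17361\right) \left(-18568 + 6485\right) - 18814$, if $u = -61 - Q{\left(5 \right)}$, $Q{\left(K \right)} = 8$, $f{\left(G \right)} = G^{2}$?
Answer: $-195666750$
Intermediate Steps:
$u = -69$ ($u = -61 - 8 = -69$)
$F{\left(E,U \right)} = \left(-69 + E\right) \left(125 + U\right)$ ($F{\left(E,U \right)} = \left(E - 69\right) \left(U + \left(7^{2} + 76\right)\right) = \left(-69 + E\right) \left(U + \left(49 + 76\right)\right) = \left(-69 + E\right) \left(U + 125\right) = \left(-69 + E\right) \left(125 + U\right)$)
$\left(F{\left(-98,-118 \right)} + 17361\right) \left(-18568 + 6485\right) - 18814 = \left(\left(-8625 - -8142 + 125 \left(-98\right) - -11564\right) + 17361\right) \left(-18568 + 6485\right) - 18814 = \left(\left(-8625 + 8142 - 12250 + 11564\right) + 17361\right) \left(-12083\right) - 18814 = \left(-1169 + 17361\right) \left(-12083\right) - 18814 = 16192 \left(-12083\right) - 18814 = -195647936 - 18814 = -195666750$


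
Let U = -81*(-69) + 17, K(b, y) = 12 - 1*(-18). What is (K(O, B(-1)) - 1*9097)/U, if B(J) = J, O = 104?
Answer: -9067/5606 ≈ -1.6174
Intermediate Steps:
K(b, y) = 30 (K(b, y) = 12 + 18 = 30)
U = 5606 (U = 5589 + 17 = 5606)
(K(O, B(-1)) - 1*9097)/U = (30 - 1*9097)/5606 = (30 - 9097)*(1/5606) = -9067*1/5606 = -9067/5606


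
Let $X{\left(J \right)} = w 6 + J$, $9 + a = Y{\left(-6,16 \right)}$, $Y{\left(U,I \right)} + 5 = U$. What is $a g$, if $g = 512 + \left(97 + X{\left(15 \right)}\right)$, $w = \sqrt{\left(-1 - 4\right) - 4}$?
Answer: $-12480 - 360 i \approx -12480.0 - 360.0 i$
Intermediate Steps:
$Y{\left(U,I \right)} = -5 + U$
$a = -20$ ($a = -9 - 11 = -20$)
$w = 3 i$ ($w = \sqrt{-5 - 4} = \sqrt{-9} = 3 i \approx 3.0 i$)
$X{\left(J \right)} = J + 18 i$ ($X{\left(J \right)} = 3 i 6 + J = 18 i + J = J + 18 i$)
$g = 624 + 18 i$ ($g = 512 + \left(97 + \left(15 + 18 i\right)\right) = 512 + \left(112 + 18 i\right) = 624 + 18 i \approx 624.0 + 18.0 i$)
$a g = - 20 \left(624 + 18 i\right) = -12480 - 360 i$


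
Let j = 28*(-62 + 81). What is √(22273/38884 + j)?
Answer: √201307921481/19442 ≈ 23.078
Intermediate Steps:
j = 532 (j = 28*19 = 532)
√(22273/38884 + j) = √(22273/38884 + 532) = √(20708561/38884) = √201307921481/19442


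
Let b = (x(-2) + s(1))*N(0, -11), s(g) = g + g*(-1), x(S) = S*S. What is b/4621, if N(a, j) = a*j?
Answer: 0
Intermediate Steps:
x(S) = S²
s(g) = 0 (s(g) = g - g = 0)
b = 0 (b = ((-2)² + 0)*(0*(-11)) = (4 + 0)*0 = 4*0 = 0)
b/4621 = 0/4621 = 0*(1/4621) = 0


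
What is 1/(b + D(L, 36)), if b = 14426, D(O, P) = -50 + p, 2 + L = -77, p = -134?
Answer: 1/14242 ≈ 7.0215e-5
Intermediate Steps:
L = -79 (L = -2 - 77 = -79)
D(O, P) = -184 (D(O, P) = -50 - 134 = -184)
1/(b + D(L, 36)) = 1/(14426 - 184) = 1/14242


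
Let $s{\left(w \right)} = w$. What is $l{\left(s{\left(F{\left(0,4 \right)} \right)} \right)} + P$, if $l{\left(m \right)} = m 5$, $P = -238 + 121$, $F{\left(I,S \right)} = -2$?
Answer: $-127$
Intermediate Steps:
$P = -117$
$l{\left(m \right)} = 5 m$
$l{\left(s{\left(F{\left(0,4 \right)} \right)} \right)} + P = 5 \left(-2\right) - 117 = -10 - 117 = -127$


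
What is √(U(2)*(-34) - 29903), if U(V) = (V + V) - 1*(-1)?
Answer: I*√30073 ≈ 173.42*I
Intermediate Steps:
U(V) = 1 + 2*V (U(V) = 2*V + 1 = 1 + 2*V)
√(U(2)*(-34) - 29903) = √((1 + 2*2)*(-34) - 29903) = √((1 + 4)*(-34) - 29903) = √(5*(-34) - 29903) = √(-170 - 29903) = √(-30073) = I*√30073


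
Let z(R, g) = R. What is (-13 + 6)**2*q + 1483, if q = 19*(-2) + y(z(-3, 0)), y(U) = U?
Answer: -526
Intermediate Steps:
q = -41 (q = 19*(-2) - 3 = -38 - 3 = -41)
(-13 + 6)**2*q + 1483 = (-13 + 6)**2*(-41) + 1483 = (-7)**2*(-41) + 1483 = 49*(-41) + 1483 = -2009 + 1483 = -526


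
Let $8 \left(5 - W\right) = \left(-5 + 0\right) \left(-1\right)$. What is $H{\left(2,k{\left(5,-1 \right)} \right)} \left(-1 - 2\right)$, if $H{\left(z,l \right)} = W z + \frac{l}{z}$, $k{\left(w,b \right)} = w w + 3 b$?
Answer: $- \frac{237}{4} \approx -59.25$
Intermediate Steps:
$k{\left(w,b \right)} = w^{2} + 3 b$
$W = \frac{35}{8}$ ($W = 5 - \frac{\left(-5 + 0\right) \left(-1\right)}{8} = 5 - \frac{\left(-5\right) \left(-1\right)}{8} = 5 - \frac{5}{8} = \frac{35}{8} \approx 4.375$)
$H{\left(z,l \right)} = \frac{35 z}{8} + \frac{l}{z}$
$H{\left(2,k{\left(5,-1 \right)} \right)} \left(-1 - 2\right) = \left(\frac{35}{8} \cdot 2 + \frac{5^{2} + 3 \left(-1\right)}{2}\right) \left(-1 - 2\right) = \left(\frac{35}{4} + \left(25 - 3\right) \frac{1}{2}\right) \left(-3\right) = \left(\frac{35}{4} + 22 \cdot \frac{1}{2}\right) \left(-3\right) = \left(\frac{35}{4} + 11\right) \left(-3\right) = \frac{79}{4} \left(-3\right) = - \frac{237}{4}$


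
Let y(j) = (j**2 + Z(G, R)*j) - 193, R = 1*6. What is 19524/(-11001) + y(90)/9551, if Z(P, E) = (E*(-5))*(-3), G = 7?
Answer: -3460239/35023517 ≈ -0.098798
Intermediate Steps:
R = 6
Z(P, E) = 15*E (Z(P, E) = -5*E*(-3) = 15*E)
y(j) = -193 + j**2 + 90*j (y(j) = (j**2 + (15*6)*j) - 193 = (j**2 + 90*j) - 193 = -193 + j**2 + 90*j)
19524/(-11001) + y(90)/9551 = 19524/(-11001) + (-193 + 90**2 + 90*90)/9551 = 19524*(-1/11001) + (-193 + 8100 + 8100)*(1/9551) = -6508/3667 + 16007*(1/9551) = -6508/3667 + 16007/9551 = -3460239/35023517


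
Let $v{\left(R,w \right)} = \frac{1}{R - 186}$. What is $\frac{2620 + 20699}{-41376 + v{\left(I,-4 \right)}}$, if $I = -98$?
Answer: $- \frac{6622596}{11750785} \approx -0.56359$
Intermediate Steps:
$v{\left(R,w \right)} = \frac{1}{-186 + R}$
$\frac{2620 + 20699}{-41376 + v{\left(I,-4 \right)}} = \frac{2620 + 20699}{-41376 + \frac{1}{-186 - 98}} = \frac{23319}{-41376 + \frac{1}{-284}} = \frac{23319}{-41376 - \frac{1}{284}} = \frac{23319}{- \frac{11750785}{284}} = 23319 \left(- \frac{284}{11750785}\right) = - \frac{6622596}{11750785}$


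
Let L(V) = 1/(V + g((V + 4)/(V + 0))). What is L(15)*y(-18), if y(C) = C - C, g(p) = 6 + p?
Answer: 0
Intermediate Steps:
L(V) = 1/(6 + V + (4 + V)/V) (L(V) = 1/(V + (6 + (V + 4)/(V + 0))) = 1/(V + (6 + (4 + V)/V)) = 1/(6 + V + (4 + V)/V))
y(C) = 0
L(15)*y(-18) = (15/(4 + 15² + 7*15))*0 = (15/(4 + 225 + 105))*0 = (15/334)*0 = 0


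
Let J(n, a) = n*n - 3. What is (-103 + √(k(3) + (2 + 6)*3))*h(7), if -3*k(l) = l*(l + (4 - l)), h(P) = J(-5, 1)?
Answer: -2266 + 44*√5 ≈ -2167.6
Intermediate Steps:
J(n, a) = -3 + n² (J(n, a) = n² - 3 = -3 + n²)
h(P) = 22 (h(P) = -3 + (-5)² = -3 + 25 = 22)
k(l) = -4*l/3 (k(l) = -l*(l + (4 - l))/3 = -l*4/3 = -4*l/3)
(-103 + √(k(3) + (2 + 6)*3))*h(7) = (-103 + √(-4/3*3 + (2 + 6)*3))*22 = (-103 + √(-4 + 8*3))*22 = (-103 + √(-4 + 24))*22 = (-103 + √20)*22 = (-103 + 2*√5)*22 = -2266 + 44*√5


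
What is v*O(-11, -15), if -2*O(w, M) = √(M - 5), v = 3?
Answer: -3*I*√5 ≈ -6.7082*I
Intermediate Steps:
O(w, M) = -√(-5 + M)/2 (O(w, M) = -√(M - 5)/2 = -√(-5 + M)/2)
v*O(-11, -15) = 3*(-√(-5 - 15)/2) = 3*(-I*√5) = -3*I*√5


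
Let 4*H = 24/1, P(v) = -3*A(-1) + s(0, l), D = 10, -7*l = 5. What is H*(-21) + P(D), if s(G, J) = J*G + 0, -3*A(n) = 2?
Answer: -124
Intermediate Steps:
l = -5/7 (l = -⅐*5 = -5/7 ≈ -0.71429)
A(n) = -⅔ (A(n) = -⅓*2 = -⅔)
s(G, J) = G*J (s(G, J) = G*J + 0 = G*J)
P(v) = 2 (P(v) = -3*(-⅔) + 0*(-5/7) = 2 + 0 = 2)
H = 6 (H = (24/1)/4 = (1*24)/4 = (¼)*24 = 6)
H*(-21) + P(D) = 6*(-21) + 2 = -126 + 2 = -124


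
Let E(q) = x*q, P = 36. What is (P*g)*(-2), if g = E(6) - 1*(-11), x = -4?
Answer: 936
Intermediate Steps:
E(q) = -4*q
g = -13 (g = -4*6 - 1*(-11) = -24 + 11 = -13)
(P*g)*(-2) = (36*(-13))*(-2) = -468*(-2) = 936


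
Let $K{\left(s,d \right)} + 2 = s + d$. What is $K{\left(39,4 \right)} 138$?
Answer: $5658$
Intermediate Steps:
$K{\left(s,d \right)} = -2 + d + s$ ($K{\left(s,d \right)} = -2 + \left(s + d\right) = -2 + \left(d + s\right) = -2 + d + s$)
$K{\left(39,4 \right)} 138 = \left(-2 + 4 + 39\right) 138 = 41 \cdot 138 = 5658$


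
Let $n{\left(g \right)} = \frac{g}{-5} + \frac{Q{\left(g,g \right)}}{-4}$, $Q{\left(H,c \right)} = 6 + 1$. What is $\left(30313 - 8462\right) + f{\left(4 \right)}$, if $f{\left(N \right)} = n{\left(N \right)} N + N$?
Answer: $\frac{109224}{5} \approx 21845.0$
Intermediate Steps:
$Q{\left(H,c \right)} = 7$
$n{\left(g \right)} = - \frac{7}{4} - \frac{g}{5}$ ($n{\left(g \right)} = \frac{g}{-5} + \frac{7}{-4} = g \left(- \frac{1}{5}\right) + 7 \left(- \frac{1}{4}\right) = - \frac{g}{5} - \frac{7}{4} = - \frac{7}{4} - \frac{g}{5}$)
$f{\left(N \right)} = N + N \left(- \frac{7}{4} - \frac{N}{5}\right)$ ($f{\left(N \right)} = \left(- \frac{7}{4} - \frac{N}{5}\right) N + N = N \left(- \frac{7}{4} - \frac{N}{5}\right) + N = N + N \left(- \frac{7}{4} - \frac{N}{5}\right)$)
$\left(30313 - 8462\right) + f{\left(4 \right)} = \left(30313 - 8462\right) - \frac{15 + 4 \cdot 4}{5} = 21851 - \frac{15 + 16}{5} = 21851 - \frac{1}{5} \cdot 31 = 21851 - \frac{31}{5} = \frac{109224}{5}$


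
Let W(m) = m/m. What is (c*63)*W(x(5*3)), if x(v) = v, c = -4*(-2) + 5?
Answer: 819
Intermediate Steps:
c = 13 (c = 8 + 5 = 13)
W(m) = 1
(c*63)*W(x(5*3)) = (13*63)*1 = 819*1 = 819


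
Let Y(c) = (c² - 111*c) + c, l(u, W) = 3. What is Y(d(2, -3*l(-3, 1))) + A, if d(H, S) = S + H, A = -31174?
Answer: -30355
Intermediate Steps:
d(H, S) = H + S
Y(c) = c² - 110*c
Y(d(2, -3*l(-3, 1))) + A = (2 - 3*3)*(-110 + (2 - 3*3)) - 31174 = (2 - 9)*(-110 + (2 - 9)) - 31174 = -7*(-110 - 7) - 31174 = -7*(-117) - 31174 = 819 - 31174 = -30355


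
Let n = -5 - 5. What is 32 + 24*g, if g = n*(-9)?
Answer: 2192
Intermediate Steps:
n = -10
g = 90 (g = -10*(-9) = 90)
32 + 24*g = 32 + 24*90 = 32 + 2160 = 2192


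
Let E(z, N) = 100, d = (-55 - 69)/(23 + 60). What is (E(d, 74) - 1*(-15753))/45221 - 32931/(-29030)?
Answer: 1949385341/1312765630 ≈ 1.4849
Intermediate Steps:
d = -124/83 ≈ -1.4940
(E(d, 74) - 1*(-15753))/45221 - 32931/(-29030) = (100 - 1*(-15753))/45221 - 32931/(-29030) = (100 + 15753)*(1/45221) - 32931*(-1/29030) = 15853*(1/45221) + 32931/29030 = 15853/45221 + 32931/29030 = 1949385341/1312765630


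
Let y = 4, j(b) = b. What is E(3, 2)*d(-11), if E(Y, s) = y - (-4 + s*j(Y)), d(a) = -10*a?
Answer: 220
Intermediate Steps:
E(Y, s) = 8 - Y*s (E(Y, s) = 4 - (-4 + s*Y) = 4 - (-4 + Y*s) = 4 + (4 - Y*s) = 8 - Y*s)
E(3, 2)*d(-11) = (8 - 1*3*2)*(-10*(-11)) = (8 - 6)*110 = 2*110 = 220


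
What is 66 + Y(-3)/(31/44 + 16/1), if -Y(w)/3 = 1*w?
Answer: 16302/245 ≈ 66.539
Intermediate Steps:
Y(w) = -3*w
66 + Y(-3)/(31/44 + 16/1) = 66 + (-3*(-3))/(31/44 + 16/1) = 66 + 9/(31*(1/44) + 16*1) = 66 + 9/(31/44 + 16) = 66 + 9/(735/44) = 66 + (44/735)*9 = 66 + 132/245 = 16302/245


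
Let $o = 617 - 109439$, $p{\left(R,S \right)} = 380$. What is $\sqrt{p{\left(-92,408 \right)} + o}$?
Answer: $i \sqrt{108442} \approx 329.31 i$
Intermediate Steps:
$o = -108822$
$\sqrt{p{\left(-92,408 \right)} + o} = \sqrt{380 - 108822} = \sqrt{-108442} = i \sqrt{108442}$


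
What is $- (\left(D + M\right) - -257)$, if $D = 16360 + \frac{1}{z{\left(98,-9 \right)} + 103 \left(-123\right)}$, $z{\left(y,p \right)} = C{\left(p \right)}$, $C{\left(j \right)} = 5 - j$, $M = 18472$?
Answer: $- \frac{444051294}{12655} \approx -35089.0$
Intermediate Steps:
$z{\left(y,p \right)} = 5 - p$
$D = \frac{207035799}{12655}$ ($D = 16360 + \frac{1}{\left(5 - -9\right) + 103 \left(-123\right)} = 16360 + \frac{1}{\left(5 + 9\right) - 12669} = 16360 + \frac{1}{14 - 12669} = 16360 + \frac{1}{-12655} = 16360 - \frac{1}{12655} = \frac{207035799}{12655} \approx 16360.0$)
$- (\left(D + M\right) - -257) = - (\left(\frac{207035799}{12655} + 18472\right) - -257) = - (\frac{440798959}{12655} + \left(-58 + 315\right)) = - (\frac{440798959}{12655} + 257) = \left(-1\right) \frac{444051294}{12655} = - \frac{444051294}{12655}$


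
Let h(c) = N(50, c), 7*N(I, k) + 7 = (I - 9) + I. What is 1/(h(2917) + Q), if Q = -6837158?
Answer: -1/6837146 ≈ -1.4626e-7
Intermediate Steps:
N(I, k) = -16/7 + 2*I/7 (N(I, k) = -1 + ((I - 9) + I)/7 = -1 + ((-9 + I) + I)/7 = -1 + (-9 + 2*I)/7 = -1 + (-9/7 + 2*I/7) = -16/7 + 2*I/7)
h(c) = 12 (h(c) = -16/7 + (2/7)*50 = -16/7 + 100/7 = 12)
1/(h(2917) + Q) = 1/(12 - 6837158) = 1/(-6837146) = -1/6837146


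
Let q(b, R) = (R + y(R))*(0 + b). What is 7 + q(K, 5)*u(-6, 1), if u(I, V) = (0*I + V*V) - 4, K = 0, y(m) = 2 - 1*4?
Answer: 7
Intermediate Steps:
y(m) = -2 (y(m) = 2 - 4 = -2)
u(I, V) = -4 + V² (u(I, V) = (0 + V²) - 4 = V² - 4 = -4 + V²)
q(b, R) = b*(-2 + R) (q(b, R) = (R - 2)*(0 + b) = (-2 + R)*b = b*(-2 + R))
7 + q(K, 5)*u(-6, 1) = 7 + (0*(-2 + 5))*(-4 + 1²) = 7 + (0*3)*(-4 + 1) = 7 + 0*(-3) = 7 + 0 = 7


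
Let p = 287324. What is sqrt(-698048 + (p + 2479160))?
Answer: 2*sqrt(517109) ≈ 1438.2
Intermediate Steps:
sqrt(-698048 + (p + 2479160)) = sqrt(-698048 + (287324 + 2479160)) = sqrt(-698048 + 2766484) = sqrt(2068436) = 2*sqrt(517109)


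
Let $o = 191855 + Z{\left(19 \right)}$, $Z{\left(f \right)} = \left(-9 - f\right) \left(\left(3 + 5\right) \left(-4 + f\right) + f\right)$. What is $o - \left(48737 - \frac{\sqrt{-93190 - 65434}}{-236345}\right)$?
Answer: $139226 - \frac{4 i \sqrt{9914}}{236345} \approx 1.3923 \cdot 10^{5} - 0.0016851 i$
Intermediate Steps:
$Z{\left(f \right)} = \left(-32 + 9 f\right) \left(-9 - f\right)$ ($Z{\left(f \right)} = \left(-9 - f\right) \left(8 \left(-4 + f\right) + f\right) = \left(-9 - f\right) \left(\left(-32 + 8 f\right) + f\right) = \left(-9 - f\right) \left(-32 + 9 f\right) = \left(-32 + 9 f\right) \left(-9 - f\right)$)
$o = 187963$ ($o = 191855 - \left(643 + 3249\right) = 191855 - 3892 = 187963$)
$o - \left(48737 - \frac{\sqrt{-93190 - 65434}}{-236345}\right) = 187963 - \left(48737 - \frac{\sqrt{-93190 - 65434}}{-236345}\right) = 187963 - \left(48737 - \sqrt{-158624} \left(- \frac{1}{236345}\right)\right) = 187963 - \left(48737 - 4 i \sqrt{9914} \left(- \frac{1}{236345}\right)\right) = 187963 - \left(48737 + \frac{4 i \sqrt{9914}}{236345}\right) = 139226 - \frac{4 i \sqrt{9914}}{236345}$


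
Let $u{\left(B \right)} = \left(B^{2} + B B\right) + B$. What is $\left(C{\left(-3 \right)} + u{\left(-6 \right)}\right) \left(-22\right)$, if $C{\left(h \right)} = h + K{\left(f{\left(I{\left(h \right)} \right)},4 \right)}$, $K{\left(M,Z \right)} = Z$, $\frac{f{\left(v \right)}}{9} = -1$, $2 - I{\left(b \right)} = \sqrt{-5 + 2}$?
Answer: $-1474$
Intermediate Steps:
$I{\left(b \right)} = 2 - i \sqrt{3}$ ($I{\left(b \right)} = 2 - \sqrt{-5 + 2} = 2 - \sqrt{-3} = 2 - i \sqrt{3}$)
$f{\left(v \right)} = -9$ ($f{\left(v \right)} = 9 \left(-1\right) = -9$)
$u{\left(B \right)} = B + 2 B^{2}$ ($u{\left(B \right)} = \left(B^{2} + B^{2}\right) + B = 2 B^{2} + B = B + 2 B^{2}$)
$C{\left(h \right)} = 4 + h$ ($C{\left(h \right)} = h + 4 = 4 + h$)
$\left(C{\left(-3 \right)} + u{\left(-6 \right)}\right) \left(-22\right) = \left(\left(4 - 3\right) - 6 \left(1 + 2 \left(-6\right)\right)\right) \left(-22\right) = \left(1 - 6 \left(1 - 12\right)\right) \left(-22\right) = \left(1 - -66\right) \left(-22\right) = \left(1 + 66\right) \left(-22\right) = 67 \left(-22\right) = -1474$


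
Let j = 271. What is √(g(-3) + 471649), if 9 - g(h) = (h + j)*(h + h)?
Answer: √473266 ≈ 687.94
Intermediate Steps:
g(h) = 9 - 2*h*(271 + h) (g(h) = 9 - (h + 271)*(h + h) = 9 - (271 + h)*2*h = 9 - 2*h*(271 + h))
√(g(-3) + 471649) = √((9 - 542*(-3) - 2*(-3)²) + 471649) = √((9 + 1626 - 2*9) + 471649) = √((9 + 1626 - 18) + 471649) = √(1617 + 471649) = √473266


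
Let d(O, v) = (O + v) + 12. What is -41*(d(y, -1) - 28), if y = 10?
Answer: 287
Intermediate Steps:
d(O, v) = 12 + O + v
-41*(d(y, -1) - 28) = -41*((12 + 10 - 1) - 28) = -41*(21 - 28) = -41*(-7) = 287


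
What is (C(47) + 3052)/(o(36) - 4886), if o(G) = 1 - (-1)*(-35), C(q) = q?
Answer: -1033/1640 ≈ -0.62988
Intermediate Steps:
o(G) = -34 (o(G) = 1 - 1*35 = 1 - 35 = -34)
(C(47) + 3052)/(o(36) - 4886) = (47 + 3052)/(-34 - 4886) = 3099/(-4920) = 3099*(-1/4920) = -1033/1640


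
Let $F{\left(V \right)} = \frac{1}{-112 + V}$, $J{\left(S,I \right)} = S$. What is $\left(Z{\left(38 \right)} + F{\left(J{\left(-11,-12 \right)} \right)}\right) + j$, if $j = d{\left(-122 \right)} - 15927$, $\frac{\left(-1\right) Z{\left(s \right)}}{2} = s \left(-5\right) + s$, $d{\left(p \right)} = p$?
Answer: $- \frac{1936636}{123} \approx -15745.0$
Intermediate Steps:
$Z{\left(s \right)} = 8 s$ ($Z{\left(s \right)} = - 2 \left(s \left(-5\right) + s\right) = - 2 \left(- 5 s + s\right) = - 2 \left(- 4 s\right) = 8 s$)
$j = -16049$ ($j = -122 - 15927 = -16049$)
$\left(Z{\left(38 \right)} + F{\left(J{\left(-11,-12 \right)} \right)}\right) + j = \left(8 \cdot 38 + \frac{1}{-112 - 11}\right) - 16049 = \left(304 + \frac{1}{-123}\right) - 16049 = \left(304 - \frac{1}{123}\right) - 16049 = \frac{37391}{123} - 16049 = - \frac{1936636}{123}$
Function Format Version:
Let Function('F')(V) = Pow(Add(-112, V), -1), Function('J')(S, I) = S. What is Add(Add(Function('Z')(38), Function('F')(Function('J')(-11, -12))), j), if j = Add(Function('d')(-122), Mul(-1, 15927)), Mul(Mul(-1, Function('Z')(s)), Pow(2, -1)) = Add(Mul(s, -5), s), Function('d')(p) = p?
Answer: Rational(-1936636, 123) ≈ -15745.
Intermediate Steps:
Function('Z')(s) = Mul(8, s) (Function('Z')(s) = Mul(-2, Add(Mul(s, -5), s)) = Mul(-2, Add(Mul(-5, s), s)) = Mul(-2, Mul(-4, s)) = Mul(8, s))
j = -16049 (j = Add(-122, Mul(-1, 15927)) = Add(-122, -15927) = -16049)
Add(Add(Function('Z')(38), Function('F')(Function('J')(-11, -12))), j) = Add(Add(Mul(8, 38), Pow(Add(-112, -11), -1)), -16049) = Add(Add(304, Pow(-123, -1)), -16049) = Add(Add(304, Rational(-1, 123)), -16049) = Add(Rational(37391, 123), -16049) = Rational(-1936636, 123)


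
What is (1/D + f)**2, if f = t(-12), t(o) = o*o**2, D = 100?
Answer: 29859494401/10000 ≈ 2.9859e+6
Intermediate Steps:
t(o) = o**3
f = -1728 (f = (-12)**3 = -1728)
(1/D + f)**2 = (1/100 - 1728)**2 = (-172799/100)**2 = 29859494401/10000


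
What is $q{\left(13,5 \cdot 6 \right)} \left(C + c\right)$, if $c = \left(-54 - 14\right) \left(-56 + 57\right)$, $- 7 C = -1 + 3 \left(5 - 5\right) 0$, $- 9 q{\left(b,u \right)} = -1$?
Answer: $- \frac{475}{63} \approx -7.5397$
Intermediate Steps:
$q{\left(b,u \right)} = \frac{1}{9}$ ($q{\left(b,u \right)} = \left(- \frac{1}{9}\right) \left(-1\right) = \frac{1}{9}$)
$C = \frac{1}{7}$ ($C = - \frac{-1 + 3 \left(5 - 5\right) 0}{7} = - \frac{-1 + 3 \cdot 0 \cdot 0}{7} = - \frac{-1 + 0 \cdot 0}{7} = - \frac{-1 + 0}{7} = \left(- \frac{1}{7}\right) \left(-1\right) = \frac{1}{7} \approx 0.14286$)
$c = -68$ ($c = \left(-68\right) 1 = -68$)
$q{\left(13,5 \cdot 6 \right)} \left(C + c\right) = \frac{\frac{1}{7} - 68}{9} = \frac{1}{9} \left(- \frac{475}{7}\right) = - \frac{475}{63}$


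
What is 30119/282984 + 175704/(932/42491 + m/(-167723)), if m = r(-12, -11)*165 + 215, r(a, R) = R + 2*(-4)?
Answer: 29529212686823981501/6612193673592 ≈ 4.4659e+6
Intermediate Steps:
r(a, R) = -8 + R (r(a, R) = R - 8 = -8 + R)
m = -2920 (m = (-8 - 11)*165 + 215 = -19*165 + 215 = -3135 + 215 = -2920)
30119/282984 + 175704/(932/42491 + m/(-167723)) = 30119/282984 + 175704/(932/42491 - 2920/(-167723)) = 30119*(1/282984) + 175704/(932*(1/42491) - 2920*(-1/167723)) = 30119/282984 + 175704/(932/42491 + 2920/167723) = 30119/282984 + 175704/(280391556/7126717993) = 30119/282984 + 175704*(7126717993/280391556) = 30119/282984 + 104349404853506/23365963 = 29529212686823981501/6612193673592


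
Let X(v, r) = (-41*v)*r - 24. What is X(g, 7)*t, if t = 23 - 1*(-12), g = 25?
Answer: -251965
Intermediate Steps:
X(v, r) = -24 - 41*r*v (X(v, r) = -41*r*v - 24 = -24 - 41*r*v)
t = 35 (t = 23 + 12 = 35)
X(g, 7)*t = (-24 - 41*7*25)*35 = (-24 - 7175)*35 = -7199*35 = -251965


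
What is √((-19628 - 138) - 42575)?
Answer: I*√62341 ≈ 249.68*I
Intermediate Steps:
√((-19628 - 138) - 42575) = √(-19766 - 42575) = √(-62341) = I*√62341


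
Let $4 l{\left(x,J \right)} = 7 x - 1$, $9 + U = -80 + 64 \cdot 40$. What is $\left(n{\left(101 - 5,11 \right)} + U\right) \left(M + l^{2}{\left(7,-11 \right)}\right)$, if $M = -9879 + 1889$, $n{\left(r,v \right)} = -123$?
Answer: $-18422408$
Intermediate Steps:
$M = -7990$
$U = 2471$ ($U = -9 + \left(-80 + 64 \cdot 40\right) = -9 + \left(-80 + 2560\right) = -9 + 2480 = 2471$)
$l{\left(x,J \right)} = - \frac{1}{4} + \frac{7 x}{4}$ ($l{\left(x,J \right)} = \frac{7 x - 1}{4} = \frac{-1 + 7 x}{4} = - \frac{1}{4} + \frac{7 x}{4}$)
$\left(n{\left(101 - 5,11 \right)} + U\right) \left(M + l^{2}{\left(7,-11 \right)}\right) = \left(-123 + 2471\right) \left(-7990 + \left(- \frac{1}{4} + \frac{7}{4} \cdot 7\right)^{2}\right) = 2348 \left(-7990 + \left(- \frac{1}{4} + \frac{49}{4}\right)^{2}\right) = 2348 \left(-7990 + 12^{2}\right) = 2348 \left(-7990 + 144\right) = 2348 \left(-7846\right) = -18422408$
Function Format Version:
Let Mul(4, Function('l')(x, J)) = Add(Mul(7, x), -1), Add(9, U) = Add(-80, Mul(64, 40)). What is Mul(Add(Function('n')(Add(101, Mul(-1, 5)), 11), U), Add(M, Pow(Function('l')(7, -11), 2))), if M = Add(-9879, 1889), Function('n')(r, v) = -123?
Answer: -18422408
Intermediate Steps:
M = -7990
U = 2471 (U = Add(-9, Add(-80, Mul(64, 40))) = Add(-9, Add(-80, 2560)) = Add(-9, 2480) = 2471)
Function('l')(x, J) = Add(Rational(-1, 4), Mul(Rational(7, 4), x)) (Function('l')(x, J) = Mul(Rational(1, 4), Add(Mul(7, x), -1)) = Mul(Rational(1, 4), Add(-1, Mul(7, x))) = Add(Rational(-1, 4), Mul(Rational(7, 4), x)))
Mul(Add(Function('n')(Add(101, Mul(-1, 5)), 11), U), Add(M, Pow(Function('l')(7, -11), 2))) = Mul(Add(-123, 2471), Add(-7990, Pow(Add(Rational(-1, 4), Mul(Rational(7, 4), 7)), 2))) = Mul(2348, Add(-7990, Pow(Add(Rational(-1, 4), Rational(49, 4)), 2))) = Mul(2348, Add(-7990, Pow(12, 2))) = Mul(2348, Add(-7990, 144)) = Mul(2348, -7846) = -18422408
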